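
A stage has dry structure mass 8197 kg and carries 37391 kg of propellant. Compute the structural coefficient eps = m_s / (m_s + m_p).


eps = 8197 / (8197 + 37391) = 0.1798

0.1798


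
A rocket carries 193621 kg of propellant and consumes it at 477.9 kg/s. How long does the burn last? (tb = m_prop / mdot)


tb = 193621 / 477.9 = 405.1 s

405.1 s


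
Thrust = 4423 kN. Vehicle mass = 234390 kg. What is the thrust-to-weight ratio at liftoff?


TWR = 4423000 / (234390 * 9.81) = 1.92

1.92


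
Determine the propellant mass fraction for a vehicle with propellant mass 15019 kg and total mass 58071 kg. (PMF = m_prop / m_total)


PMF = 15019 / 58071 = 0.259

0.259


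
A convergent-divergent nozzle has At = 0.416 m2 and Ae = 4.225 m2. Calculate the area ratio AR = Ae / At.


AR = 4.225 / 0.416 = 10.2

10.2


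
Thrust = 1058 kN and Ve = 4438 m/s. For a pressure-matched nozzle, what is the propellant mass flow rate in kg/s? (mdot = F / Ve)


mdot = F / Ve = 1058000 / 4438 = 238.4 kg/s

238.4 kg/s


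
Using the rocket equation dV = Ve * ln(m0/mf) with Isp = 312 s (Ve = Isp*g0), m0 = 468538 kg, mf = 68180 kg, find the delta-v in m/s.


Ve = 312 * 9.81 = 3060.72 m/s
dV = 3060.72 * ln(468538/68180) = 5899 m/s

5899 m/s


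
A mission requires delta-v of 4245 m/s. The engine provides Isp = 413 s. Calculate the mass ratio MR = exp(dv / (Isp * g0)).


Ve = 413 * 9.81 = 4051.53 m/s
MR = exp(4245 / 4051.53) = 2.851

2.851


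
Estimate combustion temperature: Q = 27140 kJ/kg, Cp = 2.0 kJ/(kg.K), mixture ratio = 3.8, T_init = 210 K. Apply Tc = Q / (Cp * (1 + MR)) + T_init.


Tc = 27140 / (2.0 * (1 + 3.8)) + 210 = 3037 K

3037 K


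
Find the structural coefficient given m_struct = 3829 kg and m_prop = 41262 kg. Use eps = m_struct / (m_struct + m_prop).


eps = 3829 / (3829 + 41262) = 0.0849

0.0849


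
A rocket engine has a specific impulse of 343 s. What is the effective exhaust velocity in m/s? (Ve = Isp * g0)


Ve = Isp * g0 = 343 * 9.81 = 3364.8 m/s

3364.8 m/s


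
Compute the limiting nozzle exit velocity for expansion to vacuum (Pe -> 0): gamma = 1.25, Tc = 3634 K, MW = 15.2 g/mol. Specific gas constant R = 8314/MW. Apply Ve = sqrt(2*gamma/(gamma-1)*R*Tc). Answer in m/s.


R = 8314 / 15.2 = 546.97 J/(kg.K)
Ve = sqrt(2 * 1.25 / (1.25 - 1) * 546.97 * 3634) = 4458 m/s

4458 m/s


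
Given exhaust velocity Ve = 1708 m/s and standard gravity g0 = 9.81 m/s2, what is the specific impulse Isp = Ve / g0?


Isp = Ve / g0 = 1708 / 9.81 = 174.1 s

174.1 s


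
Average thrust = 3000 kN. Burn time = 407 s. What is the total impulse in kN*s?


It = 3000 * 407 = 1221000 kN*s

1221000 kN*s


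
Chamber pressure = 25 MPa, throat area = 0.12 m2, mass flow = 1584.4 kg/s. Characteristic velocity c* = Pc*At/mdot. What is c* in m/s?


c* = 25e6 * 0.12 / 1584.4 = 1893 m/s

1893 m/s


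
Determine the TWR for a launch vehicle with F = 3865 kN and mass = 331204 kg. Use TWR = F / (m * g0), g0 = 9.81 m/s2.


TWR = 3865000 / (331204 * 9.81) = 1.19

1.19


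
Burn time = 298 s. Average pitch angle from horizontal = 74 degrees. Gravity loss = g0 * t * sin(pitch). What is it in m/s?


GL = 9.81 * 298 * sin(74 deg) = 2810 m/s

2810 m/s


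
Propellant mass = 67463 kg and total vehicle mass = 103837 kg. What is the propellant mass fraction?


PMF = 67463 / 103837 = 0.65

0.65


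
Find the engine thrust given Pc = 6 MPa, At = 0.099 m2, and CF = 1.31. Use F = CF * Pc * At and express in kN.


F = 1.31 * 6e6 * 0.099 = 778140.0 N = 778.1 kN

778.1 kN


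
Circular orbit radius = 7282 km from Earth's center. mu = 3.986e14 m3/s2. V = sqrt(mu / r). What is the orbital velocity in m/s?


V = sqrt(3.986e14 / 7282000) = 7398 m/s

7398 m/s


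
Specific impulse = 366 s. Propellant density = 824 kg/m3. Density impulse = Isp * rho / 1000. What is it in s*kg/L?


rho*Isp = 366 * 824 / 1000 = 302 s*kg/L

302 s*kg/L


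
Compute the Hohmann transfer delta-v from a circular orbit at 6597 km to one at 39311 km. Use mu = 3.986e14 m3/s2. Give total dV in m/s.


V1 = sqrt(mu/r1) = 7773.12 m/s
dV1 = V1*(sqrt(2*r2/(r1+r2)) - 1) = 2399.28 m/s
V2 = sqrt(mu/r2) = 3184.28 m/s
dV2 = V2*(1 - sqrt(2*r1/(r1+r2))) = 1477.2 m/s
Total dV = 3876 m/s

3876 m/s


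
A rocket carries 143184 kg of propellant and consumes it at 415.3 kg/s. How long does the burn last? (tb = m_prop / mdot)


tb = 143184 / 415.3 = 344.8 s

344.8 s


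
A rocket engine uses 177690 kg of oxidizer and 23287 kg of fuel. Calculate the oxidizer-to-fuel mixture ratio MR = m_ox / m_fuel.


MR = 177690 / 23287 = 7.63

7.63


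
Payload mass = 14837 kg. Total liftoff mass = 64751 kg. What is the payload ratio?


PR = 14837 / 64751 = 0.2291

0.2291


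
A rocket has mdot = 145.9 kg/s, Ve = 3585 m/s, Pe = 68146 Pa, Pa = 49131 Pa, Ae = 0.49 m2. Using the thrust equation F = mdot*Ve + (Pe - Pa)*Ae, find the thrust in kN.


F = 145.9 * 3585 + (68146 - 49131) * 0.49 = 532369.0 N = 532.4 kN

532.4 kN


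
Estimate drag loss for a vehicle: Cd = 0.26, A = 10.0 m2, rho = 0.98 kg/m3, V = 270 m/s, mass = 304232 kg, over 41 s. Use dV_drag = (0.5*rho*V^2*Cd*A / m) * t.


D = 0.5 * 0.98 * 270^2 * 0.26 * 10.0 = 92874.6 N
a = 92874.6 / 304232 = 0.3053 m/s2
dV = 0.3053 * 41 = 12.5 m/s

12.5 m/s


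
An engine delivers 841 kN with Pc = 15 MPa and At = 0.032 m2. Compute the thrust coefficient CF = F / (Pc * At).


CF = 841000 / (15e6 * 0.032) = 1.75

1.75


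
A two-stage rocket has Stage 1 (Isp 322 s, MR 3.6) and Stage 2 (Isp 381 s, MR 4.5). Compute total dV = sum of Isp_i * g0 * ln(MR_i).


dV1 = 322 * 9.81 * ln(3.6) = 4046.2 m/s
dV2 = 381 * 9.81 * ln(4.5) = 5621.7 m/s
Total dV = 4046.2 + 5621.7 = 9667.9 m/s ~ 9668 m/s

9668 m/s


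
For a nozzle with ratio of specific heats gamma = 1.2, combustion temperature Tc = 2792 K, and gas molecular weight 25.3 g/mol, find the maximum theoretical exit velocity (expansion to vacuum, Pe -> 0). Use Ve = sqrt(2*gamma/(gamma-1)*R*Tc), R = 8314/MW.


R = 8314 / 25.3 = 328.62 J/(kg.K)
Ve = sqrt(2 * 1.2 / (1.2 - 1) * 328.62 * 2792) = 3318 m/s

3318 m/s


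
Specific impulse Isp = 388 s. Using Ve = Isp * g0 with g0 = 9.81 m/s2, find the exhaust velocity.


Ve = Isp * g0 = 388 * 9.81 = 3806.3 m/s

3806.3 m/s


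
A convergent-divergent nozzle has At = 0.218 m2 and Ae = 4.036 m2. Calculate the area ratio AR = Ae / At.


AR = 4.036 / 0.218 = 18.5

18.5


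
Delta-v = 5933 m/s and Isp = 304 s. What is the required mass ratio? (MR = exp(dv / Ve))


Ve = 304 * 9.81 = 2982.24 m/s
MR = exp(5933 / 2982.24) = 7.311

7.311


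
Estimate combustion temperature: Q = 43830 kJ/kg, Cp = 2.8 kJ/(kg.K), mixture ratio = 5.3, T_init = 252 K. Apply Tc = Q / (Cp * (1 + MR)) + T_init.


Tc = 43830 / (2.8 * (1 + 5.3)) + 252 = 2737 K

2737 K


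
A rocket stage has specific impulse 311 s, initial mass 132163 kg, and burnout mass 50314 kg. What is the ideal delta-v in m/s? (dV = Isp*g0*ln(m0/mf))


Ve = 311 * 9.81 = 3050.91 m/s
dV = 3050.91 * ln(132163/50314) = 2946 m/s

2946 m/s


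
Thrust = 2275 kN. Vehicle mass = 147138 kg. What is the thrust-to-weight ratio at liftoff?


TWR = 2275000 / (147138 * 9.81) = 1.58

1.58


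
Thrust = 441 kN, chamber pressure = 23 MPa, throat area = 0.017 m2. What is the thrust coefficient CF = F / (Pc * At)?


CF = 441000 / (23e6 * 0.017) = 1.13

1.13


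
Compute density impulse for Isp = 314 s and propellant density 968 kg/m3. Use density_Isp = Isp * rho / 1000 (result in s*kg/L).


rho*Isp = 314 * 968 / 1000 = 304 s*kg/L

304 s*kg/L


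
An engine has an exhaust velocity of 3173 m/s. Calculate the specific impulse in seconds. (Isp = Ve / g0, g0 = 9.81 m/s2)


Isp = Ve / g0 = 3173 / 9.81 = 323.4 s

323.4 s


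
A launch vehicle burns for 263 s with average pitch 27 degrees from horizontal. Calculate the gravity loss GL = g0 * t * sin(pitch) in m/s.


GL = 9.81 * 263 * sin(27 deg) = 1171 m/s

1171 m/s


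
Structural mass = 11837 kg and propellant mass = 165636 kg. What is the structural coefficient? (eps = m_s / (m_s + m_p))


eps = 11837 / (11837 + 165636) = 0.0667

0.0667


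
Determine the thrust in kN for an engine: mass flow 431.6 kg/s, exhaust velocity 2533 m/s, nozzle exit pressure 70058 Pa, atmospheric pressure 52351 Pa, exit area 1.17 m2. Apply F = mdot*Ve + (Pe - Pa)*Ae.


F = 431.6 * 2533 + (70058 - 52351) * 1.17 = 1.1140e+06 N = 1114.0 kN

1114.0 kN


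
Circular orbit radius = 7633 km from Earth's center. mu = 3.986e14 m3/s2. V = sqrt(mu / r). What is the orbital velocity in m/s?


V = sqrt(3.986e14 / 7633000) = 7226 m/s

7226 m/s


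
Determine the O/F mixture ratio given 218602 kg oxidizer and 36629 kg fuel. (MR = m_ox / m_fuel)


MR = 218602 / 36629 = 5.97

5.97


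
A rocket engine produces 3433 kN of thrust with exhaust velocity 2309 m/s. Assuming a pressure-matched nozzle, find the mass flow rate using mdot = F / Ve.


mdot = F / Ve = 3433000 / 2309 = 1486.8 kg/s

1486.8 kg/s


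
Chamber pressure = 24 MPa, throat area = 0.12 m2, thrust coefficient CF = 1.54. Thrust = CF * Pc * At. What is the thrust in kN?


F = 1.54 * 24e6 * 0.12 = 4.4352e+06 N = 4435.2 kN

4435.2 kN


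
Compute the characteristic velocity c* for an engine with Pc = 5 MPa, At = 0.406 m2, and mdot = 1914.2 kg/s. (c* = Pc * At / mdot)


c* = 5e6 * 0.406 / 1914.2 = 1060 m/s

1060 m/s


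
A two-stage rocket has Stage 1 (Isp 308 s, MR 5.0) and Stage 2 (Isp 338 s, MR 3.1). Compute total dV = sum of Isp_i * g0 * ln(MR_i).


dV1 = 308 * 9.81 * ln(5.0) = 4862.9 m/s
dV2 = 338 * 9.81 * ln(3.1) = 3751.5 m/s
Total dV = 4862.9 + 3751.5 = 8614.4 m/s ~ 8614 m/s

8614 m/s


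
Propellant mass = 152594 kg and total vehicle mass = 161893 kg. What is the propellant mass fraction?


PMF = 152594 / 161893 = 0.943

0.943


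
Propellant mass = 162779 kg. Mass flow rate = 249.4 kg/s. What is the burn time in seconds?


tb = 162779 / 249.4 = 652.7 s

652.7 s


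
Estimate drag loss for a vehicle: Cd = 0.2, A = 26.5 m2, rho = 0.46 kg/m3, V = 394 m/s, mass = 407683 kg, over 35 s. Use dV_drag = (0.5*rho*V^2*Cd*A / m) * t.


D = 0.5 * 0.46 * 394^2 * 0.2 * 26.5 = 189232.68 N
a = 189232.68 / 407683 = 0.4642 m/s2
dV = 0.4642 * 35 = 16.2 m/s

16.2 m/s


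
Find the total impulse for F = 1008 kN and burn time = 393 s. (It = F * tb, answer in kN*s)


It = 1008 * 393 = 396144 kN*s

396144 kN*s


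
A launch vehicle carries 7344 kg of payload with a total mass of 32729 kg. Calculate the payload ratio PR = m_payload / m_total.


PR = 7344 / 32729 = 0.2244

0.2244


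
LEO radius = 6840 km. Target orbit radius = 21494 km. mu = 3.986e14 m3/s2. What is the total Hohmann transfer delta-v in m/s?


V1 = sqrt(mu/r1) = 7633.8 m/s
dV1 = V1*(sqrt(2*r2/(r1+r2)) - 1) = 1769.07 m/s
V2 = sqrt(mu/r2) = 4306.36 m/s
dV2 = V2*(1 - sqrt(2*r1/(r1+r2))) = 1314.1 m/s
Total dV = 3083 m/s

3083 m/s


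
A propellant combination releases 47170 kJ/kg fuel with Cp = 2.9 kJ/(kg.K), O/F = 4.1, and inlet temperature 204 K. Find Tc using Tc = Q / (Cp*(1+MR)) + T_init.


Tc = 47170 / (2.9 * (1 + 4.1)) + 204 = 3393 K

3393 K


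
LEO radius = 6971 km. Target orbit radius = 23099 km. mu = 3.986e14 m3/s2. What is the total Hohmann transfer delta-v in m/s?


V1 = sqrt(mu/r1) = 7561.73 m/s
dV1 = V1*(sqrt(2*r2/(r1+r2)) - 1) = 1811.0 m/s
V2 = sqrt(mu/r2) = 4154.05 m/s
dV2 = V2*(1 - sqrt(2*r1/(r1+r2))) = 1325.48 m/s
Total dV = 3136 m/s

3136 m/s


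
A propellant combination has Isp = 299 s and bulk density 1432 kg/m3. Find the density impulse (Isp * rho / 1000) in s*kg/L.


rho*Isp = 299 * 1432 / 1000 = 428 s*kg/L

428 s*kg/L


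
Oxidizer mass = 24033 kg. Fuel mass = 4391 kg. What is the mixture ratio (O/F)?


MR = 24033 / 4391 = 5.47

5.47


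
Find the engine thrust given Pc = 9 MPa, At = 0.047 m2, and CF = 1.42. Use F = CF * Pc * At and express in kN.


F = 1.42 * 9e6 * 0.047 = 600660.0 N = 600.7 kN

600.7 kN


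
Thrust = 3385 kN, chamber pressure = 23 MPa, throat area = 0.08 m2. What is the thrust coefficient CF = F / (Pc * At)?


CF = 3385000 / (23e6 * 0.08) = 1.84

1.84


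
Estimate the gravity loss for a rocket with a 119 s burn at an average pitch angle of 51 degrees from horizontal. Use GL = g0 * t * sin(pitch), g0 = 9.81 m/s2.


GL = 9.81 * 119 * sin(51 deg) = 907 m/s

907 m/s


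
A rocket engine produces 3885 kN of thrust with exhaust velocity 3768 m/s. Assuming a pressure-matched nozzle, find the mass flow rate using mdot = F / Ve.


mdot = F / Ve = 3885000 / 3768 = 1031.1 kg/s

1031.1 kg/s


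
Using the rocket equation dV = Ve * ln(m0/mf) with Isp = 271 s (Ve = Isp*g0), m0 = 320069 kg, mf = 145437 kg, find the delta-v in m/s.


Ve = 271 * 9.81 = 2658.51 m/s
dV = 2658.51 * ln(320069/145437) = 2097 m/s

2097 m/s


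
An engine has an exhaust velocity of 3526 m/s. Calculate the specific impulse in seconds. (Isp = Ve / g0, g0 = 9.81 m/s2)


Isp = Ve / g0 = 3526 / 9.81 = 359.4 s

359.4 s


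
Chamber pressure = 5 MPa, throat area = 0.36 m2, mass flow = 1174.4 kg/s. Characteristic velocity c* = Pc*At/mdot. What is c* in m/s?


c* = 5e6 * 0.36 / 1174.4 = 1533 m/s

1533 m/s


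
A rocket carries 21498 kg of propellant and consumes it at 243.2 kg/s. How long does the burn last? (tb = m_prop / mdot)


tb = 21498 / 243.2 = 88.4 s

88.4 s


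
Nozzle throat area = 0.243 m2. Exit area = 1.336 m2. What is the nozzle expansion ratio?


AR = 1.336 / 0.243 = 5.5

5.5


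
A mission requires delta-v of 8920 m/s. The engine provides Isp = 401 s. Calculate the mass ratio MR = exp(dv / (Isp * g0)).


Ve = 401 * 9.81 = 3933.81 m/s
MR = exp(8920 / 3933.81) = 9.655

9.655


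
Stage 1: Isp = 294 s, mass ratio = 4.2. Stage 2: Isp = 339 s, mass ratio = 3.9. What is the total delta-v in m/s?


dV1 = 294 * 9.81 * ln(4.2) = 4139.0 m/s
dV2 = 339 * 9.81 * ln(3.9) = 4526.1 m/s
Total dV = 4139.0 + 4526.1 = 8665.1 m/s ~ 8665 m/s

8665 m/s


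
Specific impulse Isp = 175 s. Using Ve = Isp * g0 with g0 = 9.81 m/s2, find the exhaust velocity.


Ve = Isp * g0 = 175 * 9.81 = 1716.8 m/s

1716.8 m/s


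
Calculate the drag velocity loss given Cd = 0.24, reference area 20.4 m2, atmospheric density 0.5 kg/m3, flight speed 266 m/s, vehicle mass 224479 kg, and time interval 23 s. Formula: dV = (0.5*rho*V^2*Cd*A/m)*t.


D = 0.5 * 0.5 * 266^2 * 0.24 * 20.4 = 86605.34 N
a = 86605.34 / 224479 = 0.3858 m/s2
dV = 0.3858 * 23 = 8.9 m/s

8.9 m/s


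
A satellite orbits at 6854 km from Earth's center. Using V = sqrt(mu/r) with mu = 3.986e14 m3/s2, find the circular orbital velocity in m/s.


V = sqrt(3.986e14 / 6854000) = 7626 m/s

7626 m/s


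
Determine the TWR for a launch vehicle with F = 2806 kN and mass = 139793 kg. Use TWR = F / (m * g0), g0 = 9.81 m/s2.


TWR = 2806000 / (139793 * 9.81) = 2.05

2.05


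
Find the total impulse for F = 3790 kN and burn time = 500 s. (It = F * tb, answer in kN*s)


It = 3790 * 500 = 1895000 kN*s

1895000 kN*s


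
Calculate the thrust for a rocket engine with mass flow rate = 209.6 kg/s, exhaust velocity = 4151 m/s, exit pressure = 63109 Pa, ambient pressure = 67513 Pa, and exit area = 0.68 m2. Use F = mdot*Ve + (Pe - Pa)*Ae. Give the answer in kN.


F = 209.6 * 4151 + (63109 - 67513) * 0.68 = 867055.0 N = 867.1 kN

867.1 kN


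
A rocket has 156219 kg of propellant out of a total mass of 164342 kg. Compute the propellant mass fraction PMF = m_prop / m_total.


PMF = 156219 / 164342 = 0.951

0.951


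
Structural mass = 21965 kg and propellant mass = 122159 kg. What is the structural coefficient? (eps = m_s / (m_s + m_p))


eps = 21965 / (21965 + 122159) = 0.1524

0.1524


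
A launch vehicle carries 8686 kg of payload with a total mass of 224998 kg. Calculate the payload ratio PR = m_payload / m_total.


PR = 8686 / 224998 = 0.0386

0.0386


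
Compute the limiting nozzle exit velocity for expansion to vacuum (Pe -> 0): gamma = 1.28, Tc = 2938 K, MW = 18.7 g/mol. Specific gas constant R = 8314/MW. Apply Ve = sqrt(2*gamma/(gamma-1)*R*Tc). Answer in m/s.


R = 8314 / 18.7 = 444.6 J/(kg.K)
Ve = sqrt(2 * 1.28 / (1.28 - 1) * 444.6 * 2938) = 3456 m/s

3456 m/s


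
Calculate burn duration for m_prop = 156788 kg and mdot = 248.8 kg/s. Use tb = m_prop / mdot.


tb = 156788 / 248.8 = 630.2 s

630.2 s


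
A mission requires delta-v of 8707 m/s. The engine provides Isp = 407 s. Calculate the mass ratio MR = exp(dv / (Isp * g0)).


Ve = 407 * 9.81 = 3992.67 m/s
MR = exp(8707 / 3992.67) = 8.853

8.853


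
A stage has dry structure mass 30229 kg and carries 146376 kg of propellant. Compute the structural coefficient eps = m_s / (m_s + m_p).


eps = 30229 / (30229 + 146376) = 0.1712

0.1712


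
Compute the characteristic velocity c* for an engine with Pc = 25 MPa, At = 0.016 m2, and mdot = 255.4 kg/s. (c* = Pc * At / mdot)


c* = 25e6 * 0.016 / 255.4 = 1566 m/s

1566 m/s


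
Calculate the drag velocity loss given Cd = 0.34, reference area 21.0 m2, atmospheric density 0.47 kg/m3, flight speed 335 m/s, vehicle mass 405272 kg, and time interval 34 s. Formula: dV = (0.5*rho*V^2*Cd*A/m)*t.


D = 0.5 * 0.47 * 335^2 * 0.34 * 21.0 = 188302.33 N
a = 188302.33 / 405272 = 0.4646 m/s2
dV = 0.4646 * 34 = 15.8 m/s

15.8 m/s


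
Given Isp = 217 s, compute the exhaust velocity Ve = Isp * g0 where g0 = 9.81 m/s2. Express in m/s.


Ve = Isp * g0 = 217 * 9.81 = 2128.8 m/s

2128.8 m/s


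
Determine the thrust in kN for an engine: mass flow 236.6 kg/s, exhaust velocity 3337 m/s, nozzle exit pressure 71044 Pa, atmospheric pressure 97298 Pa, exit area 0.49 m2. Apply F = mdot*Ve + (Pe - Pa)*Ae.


F = 236.6 * 3337 + (71044 - 97298) * 0.49 = 776670.0 N = 776.7 kN

776.7 kN


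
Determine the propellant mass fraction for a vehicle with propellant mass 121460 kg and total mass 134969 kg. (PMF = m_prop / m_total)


PMF = 121460 / 134969 = 0.9

0.9


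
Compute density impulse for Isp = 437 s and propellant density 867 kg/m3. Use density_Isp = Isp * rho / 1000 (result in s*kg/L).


rho*Isp = 437 * 867 / 1000 = 379 s*kg/L

379 s*kg/L


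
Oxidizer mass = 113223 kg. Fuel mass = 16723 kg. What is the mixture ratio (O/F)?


MR = 113223 / 16723 = 6.77

6.77


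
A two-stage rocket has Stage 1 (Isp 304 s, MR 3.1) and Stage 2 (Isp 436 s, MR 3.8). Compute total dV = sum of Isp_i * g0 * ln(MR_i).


dV1 = 304 * 9.81 * ln(3.1) = 3374.1 m/s
dV2 = 436 * 9.81 * ln(3.8) = 5710.0 m/s
Total dV = 3374.1 + 5710.0 = 9084.1 m/s ~ 9084 m/s

9084 m/s


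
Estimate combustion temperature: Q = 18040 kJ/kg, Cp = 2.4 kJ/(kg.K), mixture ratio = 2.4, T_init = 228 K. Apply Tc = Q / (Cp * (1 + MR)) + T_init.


Tc = 18040 / (2.4 * (1 + 2.4)) + 228 = 2439 K

2439 K


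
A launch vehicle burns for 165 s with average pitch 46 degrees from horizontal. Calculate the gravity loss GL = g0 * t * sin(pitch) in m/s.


GL = 9.81 * 165 * sin(46 deg) = 1164 m/s

1164 m/s


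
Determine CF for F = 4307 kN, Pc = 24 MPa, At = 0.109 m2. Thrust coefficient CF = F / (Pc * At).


CF = 4307000 / (24e6 * 0.109) = 1.65

1.65


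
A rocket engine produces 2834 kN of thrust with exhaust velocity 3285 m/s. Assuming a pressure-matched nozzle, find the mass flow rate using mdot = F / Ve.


mdot = F / Ve = 2834000 / 3285 = 862.7 kg/s

862.7 kg/s


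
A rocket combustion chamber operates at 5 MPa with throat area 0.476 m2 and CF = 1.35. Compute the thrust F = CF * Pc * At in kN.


F = 1.35 * 5e6 * 0.476 = 3.2130e+06 N = 3213.0 kN

3213.0 kN


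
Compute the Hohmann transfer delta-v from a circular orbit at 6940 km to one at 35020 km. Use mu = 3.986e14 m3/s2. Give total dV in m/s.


V1 = sqrt(mu/r1) = 7578.6 m/s
dV1 = V1*(sqrt(2*r2/(r1+r2)) - 1) = 2212.79 m/s
V2 = sqrt(mu/r2) = 3373.73 m/s
dV2 = V2*(1 - sqrt(2*r1/(r1+r2))) = 1433.35 m/s
Total dV = 3646 m/s

3646 m/s


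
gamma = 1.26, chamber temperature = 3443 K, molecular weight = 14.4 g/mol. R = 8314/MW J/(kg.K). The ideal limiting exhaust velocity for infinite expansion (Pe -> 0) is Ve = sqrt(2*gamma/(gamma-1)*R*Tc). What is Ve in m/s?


R = 8314 / 14.4 = 577.36 J/(kg.K)
Ve = sqrt(2 * 1.26 / (1.26 - 1) * 577.36 * 3443) = 4389 m/s

4389 m/s


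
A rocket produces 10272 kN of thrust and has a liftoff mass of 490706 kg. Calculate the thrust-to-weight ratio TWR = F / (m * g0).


TWR = 10272000 / (490706 * 9.81) = 2.13

2.13


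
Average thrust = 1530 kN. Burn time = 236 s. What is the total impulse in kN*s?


It = 1530 * 236 = 361080 kN*s

361080 kN*s


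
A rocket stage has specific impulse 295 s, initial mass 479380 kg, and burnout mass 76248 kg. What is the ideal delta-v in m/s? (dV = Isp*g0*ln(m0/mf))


Ve = 295 * 9.81 = 2893.95 m/s
dV = 2893.95 * ln(479380/76248) = 5321 m/s

5321 m/s


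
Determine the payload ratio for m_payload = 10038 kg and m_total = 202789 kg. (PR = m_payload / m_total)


PR = 10038 / 202789 = 0.0495

0.0495


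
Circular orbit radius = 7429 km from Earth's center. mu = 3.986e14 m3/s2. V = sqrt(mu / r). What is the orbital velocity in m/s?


V = sqrt(3.986e14 / 7429000) = 7325 m/s

7325 m/s


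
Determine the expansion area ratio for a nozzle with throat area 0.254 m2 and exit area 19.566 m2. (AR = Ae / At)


AR = 19.566 / 0.254 = 77.0

77.0


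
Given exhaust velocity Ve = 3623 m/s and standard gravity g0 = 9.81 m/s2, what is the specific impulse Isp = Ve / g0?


Isp = Ve / g0 = 3623 / 9.81 = 369.3 s

369.3 s


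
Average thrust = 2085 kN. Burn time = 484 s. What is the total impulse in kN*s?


It = 2085 * 484 = 1009140 kN*s

1009140 kN*s


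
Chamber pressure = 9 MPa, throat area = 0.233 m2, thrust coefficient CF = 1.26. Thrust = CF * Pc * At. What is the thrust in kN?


F = 1.26 * 9e6 * 0.233 = 2.6422e+06 N = 2642.2 kN

2642.2 kN


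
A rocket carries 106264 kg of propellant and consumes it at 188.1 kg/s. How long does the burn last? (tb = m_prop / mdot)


tb = 106264 / 188.1 = 564.9 s

564.9 s


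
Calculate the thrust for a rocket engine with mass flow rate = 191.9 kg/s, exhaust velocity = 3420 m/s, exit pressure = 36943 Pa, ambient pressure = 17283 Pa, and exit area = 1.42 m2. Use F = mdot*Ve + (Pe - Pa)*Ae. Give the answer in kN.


F = 191.9 * 3420 + (36943 - 17283) * 1.42 = 684215.0 N = 684.2 kN

684.2 kN


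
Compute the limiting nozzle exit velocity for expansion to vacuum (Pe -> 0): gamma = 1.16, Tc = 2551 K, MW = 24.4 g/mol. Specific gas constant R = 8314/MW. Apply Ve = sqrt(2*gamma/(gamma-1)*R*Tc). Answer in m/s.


R = 8314 / 24.4 = 340.74 J/(kg.K)
Ve = sqrt(2 * 1.16 / (1.16 - 1) * 340.74 * 2551) = 3550 m/s

3550 m/s


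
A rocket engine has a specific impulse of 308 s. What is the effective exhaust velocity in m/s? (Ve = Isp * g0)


Ve = Isp * g0 = 308 * 9.81 = 3021.5 m/s

3021.5 m/s


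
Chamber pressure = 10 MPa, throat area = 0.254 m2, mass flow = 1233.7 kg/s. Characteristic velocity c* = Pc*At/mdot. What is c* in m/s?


c* = 10e6 * 0.254 / 1233.7 = 2059 m/s

2059 m/s


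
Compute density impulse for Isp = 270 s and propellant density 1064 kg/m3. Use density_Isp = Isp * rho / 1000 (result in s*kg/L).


rho*Isp = 270 * 1064 / 1000 = 287 s*kg/L

287 s*kg/L


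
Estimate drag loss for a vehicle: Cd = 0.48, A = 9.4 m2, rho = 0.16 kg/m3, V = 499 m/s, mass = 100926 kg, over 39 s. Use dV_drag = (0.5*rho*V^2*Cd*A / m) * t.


D = 0.5 * 0.16 * 499^2 * 0.48 * 9.4 = 89879.4 N
a = 89879.4 / 100926 = 0.8905 m/s2
dV = 0.8905 * 39 = 34.7 m/s

34.7 m/s


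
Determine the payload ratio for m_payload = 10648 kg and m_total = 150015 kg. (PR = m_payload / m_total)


PR = 10648 / 150015 = 0.071

0.071


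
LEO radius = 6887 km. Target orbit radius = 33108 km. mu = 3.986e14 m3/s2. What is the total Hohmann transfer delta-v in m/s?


V1 = sqrt(mu/r1) = 7607.7 m/s
dV1 = V1*(sqrt(2*r2/(r1+r2)) - 1) = 2181.16 m/s
V2 = sqrt(mu/r2) = 3469.78 m/s
dV2 = V2*(1 - sqrt(2*r1/(r1+r2))) = 1433.54 m/s
Total dV = 3615 m/s

3615 m/s


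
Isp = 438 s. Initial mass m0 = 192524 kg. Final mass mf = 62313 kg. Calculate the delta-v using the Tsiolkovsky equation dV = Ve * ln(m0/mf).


Ve = 438 * 9.81 = 4296.78 m/s
dV = 4296.78 * ln(192524/62313) = 4847 m/s

4847 m/s


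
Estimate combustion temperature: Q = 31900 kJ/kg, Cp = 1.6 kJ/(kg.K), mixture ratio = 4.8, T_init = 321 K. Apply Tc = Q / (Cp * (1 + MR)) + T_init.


Tc = 31900 / (1.6 * (1 + 4.8)) + 321 = 3759 K

3759 K


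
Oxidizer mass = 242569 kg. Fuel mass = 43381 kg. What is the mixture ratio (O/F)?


MR = 242569 / 43381 = 5.59

5.59


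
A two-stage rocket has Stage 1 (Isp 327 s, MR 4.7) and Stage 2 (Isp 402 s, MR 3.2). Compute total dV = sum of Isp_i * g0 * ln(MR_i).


dV1 = 327 * 9.81 * ln(4.7) = 4964.4 m/s
dV2 = 402 * 9.81 * ln(3.2) = 4587.0 m/s
Total dV = 4964.4 + 4587.0 = 9551.4 m/s ~ 9551 m/s

9551 m/s


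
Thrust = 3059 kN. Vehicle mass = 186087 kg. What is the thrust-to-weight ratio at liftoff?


TWR = 3059000 / (186087 * 9.81) = 1.68

1.68


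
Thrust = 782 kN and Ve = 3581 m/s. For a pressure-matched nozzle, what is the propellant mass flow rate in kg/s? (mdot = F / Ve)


mdot = F / Ve = 782000 / 3581 = 218.4 kg/s

218.4 kg/s


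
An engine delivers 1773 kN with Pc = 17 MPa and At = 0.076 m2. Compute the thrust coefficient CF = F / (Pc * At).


CF = 1773000 / (17e6 * 0.076) = 1.37

1.37


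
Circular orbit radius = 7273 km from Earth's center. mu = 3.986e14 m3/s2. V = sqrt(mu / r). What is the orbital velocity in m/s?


V = sqrt(3.986e14 / 7273000) = 7403 m/s

7403 m/s


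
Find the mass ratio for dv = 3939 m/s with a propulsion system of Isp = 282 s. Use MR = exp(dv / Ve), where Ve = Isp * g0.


Ve = 282 * 9.81 = 2766.42 m/s
MR = exp(3939 / 2766.42) = 4.153

4.153


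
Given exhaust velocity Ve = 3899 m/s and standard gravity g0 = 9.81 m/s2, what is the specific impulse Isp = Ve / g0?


Isp = Ve / g0 = 3899 / 9.81 = 397.5 s

397.5 s


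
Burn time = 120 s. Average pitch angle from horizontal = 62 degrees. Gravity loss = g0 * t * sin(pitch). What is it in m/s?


GL = 9.81 * 120 * sin(62 deg) = 1039 m/s

1039 m/s


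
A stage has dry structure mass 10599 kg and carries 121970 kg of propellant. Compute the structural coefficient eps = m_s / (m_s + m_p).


eps = 10599 / (10599 + 121970) = 0.08

0.08


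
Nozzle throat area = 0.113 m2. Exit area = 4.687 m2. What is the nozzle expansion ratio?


AR = 4.687 / 0.113 = 41.5

41.5


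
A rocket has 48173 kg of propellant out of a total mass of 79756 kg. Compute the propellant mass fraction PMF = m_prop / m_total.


PMF = 48173 / 79756 = 0.604

0.604


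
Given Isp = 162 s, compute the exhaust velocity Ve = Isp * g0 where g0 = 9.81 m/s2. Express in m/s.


Ve = Isp * g0 = 162 * 9.81 = 1589.2 m/s

1589.2 m/s


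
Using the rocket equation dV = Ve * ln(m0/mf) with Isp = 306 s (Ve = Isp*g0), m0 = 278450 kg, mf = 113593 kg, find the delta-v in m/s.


Ve = 306 * 9.81 = 3001.86 m/s
dV = 3001.86 * ln(278450/113593) = 2692 m/s

2692 m/s


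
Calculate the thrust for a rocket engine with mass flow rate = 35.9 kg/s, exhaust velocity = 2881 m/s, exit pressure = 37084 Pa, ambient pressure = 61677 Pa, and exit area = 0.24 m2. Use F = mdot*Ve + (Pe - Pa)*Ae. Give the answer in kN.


F = 35.9 * 2881 + (37084 - 61677) * 0.24 = 97526.0 N = 97.5 kN

97.5 kN


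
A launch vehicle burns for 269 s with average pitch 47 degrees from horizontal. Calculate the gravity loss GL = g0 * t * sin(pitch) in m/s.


GL = 9.81 * 269 * sin(47 deg) = 1930 m/s

1930 m/s


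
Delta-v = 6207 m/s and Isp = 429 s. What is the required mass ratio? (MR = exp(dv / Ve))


Ve = 429 * 9.81 = 4208.49 m/s
MR = exp(6207 / 4208.49) = 4.37

4.37


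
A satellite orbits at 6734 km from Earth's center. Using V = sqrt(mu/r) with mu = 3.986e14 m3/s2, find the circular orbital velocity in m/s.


V = sqrt(3.986e14 / 6734000) = 7694 m/s

7694 m/s


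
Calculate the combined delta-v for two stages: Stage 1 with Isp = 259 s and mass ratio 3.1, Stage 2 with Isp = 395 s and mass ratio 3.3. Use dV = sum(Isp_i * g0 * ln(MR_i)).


dV1 = 259 * 9.81 * ln(3.1) = 2874.7 m/s
dV2 = 395 * 9.81 * ln(3.3) = 4626.4 m/s
Total dV = 2874.7 + 4626.4 = 7501.1 m/s ~ 7501 m/s

7501 m/s


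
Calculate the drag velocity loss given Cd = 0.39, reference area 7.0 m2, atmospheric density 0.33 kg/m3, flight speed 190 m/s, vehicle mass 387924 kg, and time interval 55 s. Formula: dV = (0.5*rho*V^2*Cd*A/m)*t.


D = 0.5 * 0.33 * 190^2 * 0.39 * 7.0 = 16261.24 N
a = 16261.24 / 387924 = 0.0419 m/s2
dV = 0.0419 * 55 = 2.3 m/s

2.3 m/s


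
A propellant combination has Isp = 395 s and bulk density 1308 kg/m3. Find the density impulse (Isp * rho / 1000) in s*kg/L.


rho*Isp = 395 * 1308 / 1000 = 517 s*kg/L

517 s*kg/L


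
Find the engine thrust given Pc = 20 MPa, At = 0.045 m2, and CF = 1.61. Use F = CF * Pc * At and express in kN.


F = 1.61 * 20e6 * 0.045 = 1.4490e+06 N = 1449.0 kN

1449.0 kN


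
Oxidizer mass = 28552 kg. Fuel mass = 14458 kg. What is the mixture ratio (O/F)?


MR = 28552 / 14458 = 1.97

1.97


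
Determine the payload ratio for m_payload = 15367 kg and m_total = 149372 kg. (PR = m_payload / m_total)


PR = 15367 / 149372 = 0.1029

0.1029


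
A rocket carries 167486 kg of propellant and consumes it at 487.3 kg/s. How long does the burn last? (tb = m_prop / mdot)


tb = 167486 / 487.3 = 343.7 s

343.7 s


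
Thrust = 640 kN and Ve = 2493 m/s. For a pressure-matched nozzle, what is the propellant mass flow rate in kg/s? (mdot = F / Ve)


mdot = F / Ve = 640000 / 2493 = 256.7 kg/s

256.7 kg/s


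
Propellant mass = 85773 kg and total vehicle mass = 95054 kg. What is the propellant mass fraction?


PMF = 85773 / 95054 = 0.902

0.902


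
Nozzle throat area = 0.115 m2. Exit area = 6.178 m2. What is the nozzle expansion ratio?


AR = 6.178 / 0.115 = 53.7

53.7


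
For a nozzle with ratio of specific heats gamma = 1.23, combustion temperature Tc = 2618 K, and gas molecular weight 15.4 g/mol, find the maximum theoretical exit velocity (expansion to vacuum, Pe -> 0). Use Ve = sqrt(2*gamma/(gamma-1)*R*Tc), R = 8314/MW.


R = 8314 / 15.4 = 539.87 J/(kg.K)
Ve = sqrt(2 * 1.23 / (1.23 - 1) * 539.87 * 2618) = 3888 m/s

3888 m/s


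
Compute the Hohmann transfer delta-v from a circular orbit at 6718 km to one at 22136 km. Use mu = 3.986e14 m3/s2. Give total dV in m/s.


V1 = sqrt(mu/r1) = 7702.8 m/s
dV1 = V1*(sqrt(2*r2/(r1+r2)) - 1) = 1838.56 m/s
V2 = sqrt(mu/r2) = 4243.45 m/s
dV2 = V2*(1 - sqrt(2*r1/(r1+r2))) = 1347.77 m/s
Total dV = 3186 m/s

3186 m/s


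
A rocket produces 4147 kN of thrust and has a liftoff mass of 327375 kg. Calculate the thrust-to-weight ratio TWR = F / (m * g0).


TWR = 4147000 / (327375 * 9.81) = 1.29

1.29


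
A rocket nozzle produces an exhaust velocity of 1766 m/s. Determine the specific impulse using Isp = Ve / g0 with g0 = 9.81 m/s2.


Isp = Ve / g0 = 1766 / 9.81 = 180.0 s

180.0 s


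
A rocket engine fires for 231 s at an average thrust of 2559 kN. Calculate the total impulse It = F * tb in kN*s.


It = 2559 * 231 = 591129 kN*s

591129 kN*s


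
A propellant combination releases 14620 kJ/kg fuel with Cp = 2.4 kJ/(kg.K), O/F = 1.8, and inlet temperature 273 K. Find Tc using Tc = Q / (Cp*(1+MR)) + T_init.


Tc = 14620 / (2.4 * (1 + 1.8)) + 273 = 2449 K

2449 K


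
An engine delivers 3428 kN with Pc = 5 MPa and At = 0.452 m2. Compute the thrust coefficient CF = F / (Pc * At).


CF = 3428000 / (5e6 * 0.452) = 1.52

1.52


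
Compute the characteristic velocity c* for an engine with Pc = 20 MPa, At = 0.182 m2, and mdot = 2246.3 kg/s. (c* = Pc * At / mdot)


c* = 20e6 * 0.182 / 2246.3 = 1620 m/s

1620 m/s


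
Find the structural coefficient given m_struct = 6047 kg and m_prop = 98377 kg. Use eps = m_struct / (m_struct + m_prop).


eps = 6047 / (6047 + 98377) = 0.0579

0.0579


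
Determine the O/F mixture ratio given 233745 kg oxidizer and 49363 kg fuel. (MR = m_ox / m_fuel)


MR = 233745 / 49363 = 4.74

4.74


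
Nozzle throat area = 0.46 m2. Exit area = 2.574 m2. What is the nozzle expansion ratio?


AR = 2.574 / 0.46 = 5.6

5.6


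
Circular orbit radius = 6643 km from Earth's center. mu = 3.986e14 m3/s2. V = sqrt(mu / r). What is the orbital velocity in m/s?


V = sqrt(3.986e14 / 6643000) = 7746 m/s

7746 m/s


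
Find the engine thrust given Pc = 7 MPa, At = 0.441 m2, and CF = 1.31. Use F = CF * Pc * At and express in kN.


F = 1.31 * 7e6 * 0.441 = 4.0440e+06 N = 4044.0 kN

4044.0 kN


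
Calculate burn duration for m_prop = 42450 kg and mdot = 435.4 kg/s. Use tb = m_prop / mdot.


tb = 42450 / 435.4 = 97.5 s

97.5 s


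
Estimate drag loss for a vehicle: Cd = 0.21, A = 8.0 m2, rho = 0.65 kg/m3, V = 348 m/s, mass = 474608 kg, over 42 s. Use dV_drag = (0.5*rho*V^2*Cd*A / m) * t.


D = 0.5 * 0.65 * 348^2 * 0.21 * 8.0 = 66122.78 N
a = 66122.78 / 474608 = 0.1393 m/s2
dV = 0.1393 * 42 = 5.9 m/s

5.9 m/s


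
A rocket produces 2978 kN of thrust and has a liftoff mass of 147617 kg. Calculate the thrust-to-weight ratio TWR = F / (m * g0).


TWR = 2978000 / (147617 * 9.81) = 2.06

2.06


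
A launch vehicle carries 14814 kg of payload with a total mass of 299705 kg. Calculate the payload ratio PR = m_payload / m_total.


PR = 14814 / 299705 = 0.0494

0.0494


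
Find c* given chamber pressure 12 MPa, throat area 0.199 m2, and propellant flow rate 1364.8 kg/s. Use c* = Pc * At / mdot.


c* = 12e6 * 0.199 / 1364.8 = 1750 m/s

1750 m/s


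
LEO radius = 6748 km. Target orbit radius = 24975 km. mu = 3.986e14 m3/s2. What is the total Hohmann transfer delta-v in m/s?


V1 = sqrt(mu/r1) = 7685.66 m/s
dV1 = V1*(sqrt(2*r2/(r1+r2)) - 1) = 1958.44 m/s
V2 = sqrt(mu/r2) = 3994.99 m/s
dV2 = V2*(1 - sqrt(2*r1/(r1+r2))) = 1389.25 m/s
Total dV = 3348 m/s

3348 m/s


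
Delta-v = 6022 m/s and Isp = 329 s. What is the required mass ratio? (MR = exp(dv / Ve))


Ve = 329 * 9.81 = 3227.49 m/s
MR = exp(6022 / 3227.49) = 6.461

6.461


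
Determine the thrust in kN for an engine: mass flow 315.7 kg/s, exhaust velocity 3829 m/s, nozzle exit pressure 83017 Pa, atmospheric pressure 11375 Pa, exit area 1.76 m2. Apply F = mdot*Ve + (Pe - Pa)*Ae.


F = 315.7 * 3829 + (83017 - 11375) * 1.76 = 1.3349e+06 N = 1334.9 kN

1334.9 kN


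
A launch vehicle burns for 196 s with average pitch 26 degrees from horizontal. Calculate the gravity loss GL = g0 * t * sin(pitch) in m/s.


GL = 9.81 * 196 * sin(26 deg) = 843 m/s

843 m/s


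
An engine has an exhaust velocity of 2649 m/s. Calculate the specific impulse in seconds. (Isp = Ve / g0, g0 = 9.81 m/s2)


Isp = Ve / g0 = 2649 / 9.81 = 270.0 s

270.0 s


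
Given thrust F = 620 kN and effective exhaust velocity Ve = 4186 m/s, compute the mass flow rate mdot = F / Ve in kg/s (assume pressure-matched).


mdot = F / Ve = 620000 / 4186 = 148.1 kg/s

148.1 kg/s


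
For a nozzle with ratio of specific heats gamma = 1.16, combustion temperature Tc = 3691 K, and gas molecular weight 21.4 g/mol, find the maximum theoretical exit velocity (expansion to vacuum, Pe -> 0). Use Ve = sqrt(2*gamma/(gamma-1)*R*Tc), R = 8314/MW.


R = 8314 / 21.4 = 388.5 J/(kg.K)
Ve = sqrt(2 * 1.16 / (1.16 - 1) * 388.5 * 3691) = 4560 m/s

4560 m/s


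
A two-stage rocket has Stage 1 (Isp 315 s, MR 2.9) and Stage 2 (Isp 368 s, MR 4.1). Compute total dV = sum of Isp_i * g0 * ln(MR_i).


dV1 = 315 * 9.81 * ln(2.9) = 3290.1 m/s
dV2 = 368 * 9.81 * ln(4.1) = 5093.8 m/s
Total dV = 3290.1 + 5093.8 = 8383.9 m/s ~ 8384 m/s

8384 m/s


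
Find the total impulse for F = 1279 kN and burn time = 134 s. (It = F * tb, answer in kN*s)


It = 1279 * 134 = 171386 kN*s

171386 kN*s


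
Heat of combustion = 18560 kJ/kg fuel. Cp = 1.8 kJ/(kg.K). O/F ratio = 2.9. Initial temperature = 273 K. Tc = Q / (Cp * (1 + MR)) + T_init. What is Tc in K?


Tc = 18560 / (1.8 * (1 + 2.9)) + 273 = 2917 K

2917 K


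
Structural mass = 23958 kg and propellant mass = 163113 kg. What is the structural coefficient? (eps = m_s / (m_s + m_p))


eps = 23958 / (23958 + 163113) = 0.1281

0.1281


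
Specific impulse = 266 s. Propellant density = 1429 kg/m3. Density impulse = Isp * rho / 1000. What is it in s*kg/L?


rho*Isp = 266 * 1429 / 1000 = 380 s*kg/L

380 s*kg/L


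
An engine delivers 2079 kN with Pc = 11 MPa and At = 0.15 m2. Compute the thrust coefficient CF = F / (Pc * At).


CF = 2079000 / (11e6 * 0.15) = 1.26

1.26


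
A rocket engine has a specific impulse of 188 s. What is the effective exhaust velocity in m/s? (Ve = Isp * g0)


Ve = Isp * g0 = 188 * 9.81 = 1844.3 m/s

1844.3 m/s


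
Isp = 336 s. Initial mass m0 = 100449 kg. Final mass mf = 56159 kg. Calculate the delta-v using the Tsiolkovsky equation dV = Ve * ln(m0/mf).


Ve = 336 * 9.81 = 3296.16 m/s
dV = 3296.16 * ln(100449/56159) = 1917 m/s

1917 m/s


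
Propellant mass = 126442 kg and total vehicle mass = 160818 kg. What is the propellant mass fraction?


PMF = 126442 / 160818 = 0.786

0.786


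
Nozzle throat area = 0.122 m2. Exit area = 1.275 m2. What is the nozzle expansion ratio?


AR = 1.275 / 0.122 = 10.5

10.5


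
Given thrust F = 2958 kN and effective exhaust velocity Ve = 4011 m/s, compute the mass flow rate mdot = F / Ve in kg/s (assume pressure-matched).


mdot = F / Ve = 2958000 / 4011 = 737.5 kg/s

737.5 kg/s


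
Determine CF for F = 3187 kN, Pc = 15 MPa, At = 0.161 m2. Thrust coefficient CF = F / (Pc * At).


CF = 3187000 / (15e6 * 0.161) = 1.32

1.32


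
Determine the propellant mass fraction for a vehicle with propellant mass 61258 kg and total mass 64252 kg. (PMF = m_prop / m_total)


PMF = 61258 / 64252 = 0.953

0.953


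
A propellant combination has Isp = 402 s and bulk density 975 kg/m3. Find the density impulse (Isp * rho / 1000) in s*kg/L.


rho*Isp = 402 * 975 / 1000 = 392 s*kg/L

392 s*kg/L


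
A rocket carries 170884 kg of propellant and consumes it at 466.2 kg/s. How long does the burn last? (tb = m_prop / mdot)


tb = 170884 / 466.2 = 366.5 s

366.5 s


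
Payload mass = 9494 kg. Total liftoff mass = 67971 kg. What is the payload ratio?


PR = 9494 / 67971 = 0.1397

0.1397


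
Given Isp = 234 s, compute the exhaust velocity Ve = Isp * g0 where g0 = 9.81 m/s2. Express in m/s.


Ve = Isp * g0 = 234 * 9.81 = 2295.5 m/s

2295.5 m/s


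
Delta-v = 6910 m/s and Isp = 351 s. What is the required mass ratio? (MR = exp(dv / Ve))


Ve = 351 * 9.81 = 3443.31 m/s
MR = exp(6910 / 3443.31) = 7.439

7.439


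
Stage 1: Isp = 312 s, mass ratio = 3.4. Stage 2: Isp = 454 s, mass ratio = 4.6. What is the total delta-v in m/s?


dV1 = 312 * 9.81 * ln(3.4) = 3745.6 m/s
dV2 = 454 * 9.81 * ln(4.6) = 6796.7 m/s
Total dV = 3745.6 + 6796.7 = 10542.3 m/s ~ 10542 m/s

10542 m/s


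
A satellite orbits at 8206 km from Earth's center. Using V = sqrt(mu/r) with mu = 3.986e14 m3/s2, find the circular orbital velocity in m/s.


V = sqrt(3.986e14 / 8206000) = 6970 m/s

6970 m/s


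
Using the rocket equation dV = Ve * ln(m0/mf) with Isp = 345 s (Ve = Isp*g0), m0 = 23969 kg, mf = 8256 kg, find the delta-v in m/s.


Ve = 345 * 9.81 = 3384.45 m/s
dV = 3384.45 * ln(23969/8256) = 3607 m/s

3607 m/s


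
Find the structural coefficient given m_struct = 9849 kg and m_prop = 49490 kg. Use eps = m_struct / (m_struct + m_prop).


eps = 9849 / (9849 + 49490) = 0.166

0.166


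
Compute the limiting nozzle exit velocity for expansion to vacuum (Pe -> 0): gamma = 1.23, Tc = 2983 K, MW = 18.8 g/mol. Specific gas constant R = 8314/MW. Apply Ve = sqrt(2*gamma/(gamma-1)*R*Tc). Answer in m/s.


R = 8314 / 18.8 = 442.23 J/(kg.K)
Ve = sqrt(2 * 1.23 / (1.23 - 1) * 442.23 * 2983) = 3756 m/s

3756 m/s
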